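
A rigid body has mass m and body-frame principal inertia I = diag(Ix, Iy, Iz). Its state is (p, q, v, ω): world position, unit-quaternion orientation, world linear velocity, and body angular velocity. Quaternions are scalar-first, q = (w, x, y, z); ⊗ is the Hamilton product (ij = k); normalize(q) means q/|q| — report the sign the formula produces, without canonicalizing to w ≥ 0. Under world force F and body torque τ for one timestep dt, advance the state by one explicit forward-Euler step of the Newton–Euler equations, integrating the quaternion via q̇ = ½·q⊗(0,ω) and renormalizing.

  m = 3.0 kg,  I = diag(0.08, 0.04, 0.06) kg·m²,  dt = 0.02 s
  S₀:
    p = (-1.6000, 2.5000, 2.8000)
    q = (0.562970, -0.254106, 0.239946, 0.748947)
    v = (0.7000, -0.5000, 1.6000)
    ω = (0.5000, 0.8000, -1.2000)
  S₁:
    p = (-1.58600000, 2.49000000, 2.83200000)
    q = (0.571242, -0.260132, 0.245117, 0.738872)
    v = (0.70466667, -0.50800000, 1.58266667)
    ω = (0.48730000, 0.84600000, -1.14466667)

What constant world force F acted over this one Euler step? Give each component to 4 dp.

v₁ − v₀ = (0.00466667, -0.00800000, -0.01733333)
F = m·Δv/dt = (0.7000, -1.2000, -2.6000)

F = (0.7000, -1.2000, -2.6000)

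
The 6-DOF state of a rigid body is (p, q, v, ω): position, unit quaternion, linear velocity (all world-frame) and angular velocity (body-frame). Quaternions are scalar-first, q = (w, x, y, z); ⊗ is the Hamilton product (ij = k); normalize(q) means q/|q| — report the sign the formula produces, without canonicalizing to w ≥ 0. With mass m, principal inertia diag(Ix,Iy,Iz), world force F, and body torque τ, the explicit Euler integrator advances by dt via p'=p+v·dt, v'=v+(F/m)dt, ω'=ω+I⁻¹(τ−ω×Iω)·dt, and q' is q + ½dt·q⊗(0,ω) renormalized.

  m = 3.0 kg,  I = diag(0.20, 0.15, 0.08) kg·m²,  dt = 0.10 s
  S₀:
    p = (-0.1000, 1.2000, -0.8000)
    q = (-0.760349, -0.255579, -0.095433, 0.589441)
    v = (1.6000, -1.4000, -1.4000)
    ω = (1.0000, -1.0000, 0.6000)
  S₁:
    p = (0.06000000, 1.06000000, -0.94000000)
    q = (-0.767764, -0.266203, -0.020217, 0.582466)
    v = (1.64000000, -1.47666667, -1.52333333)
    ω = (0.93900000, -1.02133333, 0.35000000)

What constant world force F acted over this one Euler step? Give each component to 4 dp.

v₁ − v₀ = (0.04000000, -0.07666667, -0.12333333)
m·(v₁−v₀)/dt = (1.2000, -2.3000, -3.7000)

F = (1.2000, -2.3000, -3.7000)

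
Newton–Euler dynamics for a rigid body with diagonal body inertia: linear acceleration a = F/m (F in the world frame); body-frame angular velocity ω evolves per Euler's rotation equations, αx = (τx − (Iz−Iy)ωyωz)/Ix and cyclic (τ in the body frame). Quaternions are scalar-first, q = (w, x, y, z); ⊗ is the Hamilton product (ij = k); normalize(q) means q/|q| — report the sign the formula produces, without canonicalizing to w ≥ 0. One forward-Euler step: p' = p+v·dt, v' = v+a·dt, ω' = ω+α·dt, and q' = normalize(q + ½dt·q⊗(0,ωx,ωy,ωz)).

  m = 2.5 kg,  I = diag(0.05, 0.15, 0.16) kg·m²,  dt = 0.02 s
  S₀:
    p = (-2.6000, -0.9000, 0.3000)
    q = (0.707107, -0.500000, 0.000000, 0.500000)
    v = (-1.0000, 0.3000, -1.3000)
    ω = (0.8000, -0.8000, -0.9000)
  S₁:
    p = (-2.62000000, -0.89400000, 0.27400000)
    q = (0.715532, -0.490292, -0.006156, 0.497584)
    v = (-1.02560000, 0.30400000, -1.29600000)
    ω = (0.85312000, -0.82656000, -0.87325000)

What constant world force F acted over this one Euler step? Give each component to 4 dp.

F = (-3.2000, 0.5000, 0.5000)

v₁ − v₀ = (-0.02560000, 0.00400000, 0.00400000)
applied force F = (-3.2000, 0.5000, 0.5000)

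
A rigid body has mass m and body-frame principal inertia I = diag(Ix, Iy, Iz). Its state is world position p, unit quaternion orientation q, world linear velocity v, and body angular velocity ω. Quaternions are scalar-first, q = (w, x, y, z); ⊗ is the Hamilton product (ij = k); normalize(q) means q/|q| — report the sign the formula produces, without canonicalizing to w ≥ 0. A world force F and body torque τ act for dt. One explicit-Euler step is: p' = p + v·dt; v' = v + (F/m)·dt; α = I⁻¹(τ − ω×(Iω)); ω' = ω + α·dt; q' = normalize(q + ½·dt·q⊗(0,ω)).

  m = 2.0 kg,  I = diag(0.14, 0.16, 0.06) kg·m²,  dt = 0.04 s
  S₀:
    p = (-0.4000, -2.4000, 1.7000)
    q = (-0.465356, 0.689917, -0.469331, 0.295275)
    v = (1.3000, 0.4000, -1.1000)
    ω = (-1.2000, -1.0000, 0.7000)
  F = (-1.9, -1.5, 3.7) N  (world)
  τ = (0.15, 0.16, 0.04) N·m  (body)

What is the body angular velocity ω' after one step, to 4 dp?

ω' = (-1.1771, -0.9432, 0.7107)

ω×(Iω) gyroscopic = (0.0700, -0.0672, 0.0240)
(τ − ω×Iω)/I = (0.5714, 1.4200, 0.2667)
new body rate ω' = (-1.1771, -0.9432, 0.7107)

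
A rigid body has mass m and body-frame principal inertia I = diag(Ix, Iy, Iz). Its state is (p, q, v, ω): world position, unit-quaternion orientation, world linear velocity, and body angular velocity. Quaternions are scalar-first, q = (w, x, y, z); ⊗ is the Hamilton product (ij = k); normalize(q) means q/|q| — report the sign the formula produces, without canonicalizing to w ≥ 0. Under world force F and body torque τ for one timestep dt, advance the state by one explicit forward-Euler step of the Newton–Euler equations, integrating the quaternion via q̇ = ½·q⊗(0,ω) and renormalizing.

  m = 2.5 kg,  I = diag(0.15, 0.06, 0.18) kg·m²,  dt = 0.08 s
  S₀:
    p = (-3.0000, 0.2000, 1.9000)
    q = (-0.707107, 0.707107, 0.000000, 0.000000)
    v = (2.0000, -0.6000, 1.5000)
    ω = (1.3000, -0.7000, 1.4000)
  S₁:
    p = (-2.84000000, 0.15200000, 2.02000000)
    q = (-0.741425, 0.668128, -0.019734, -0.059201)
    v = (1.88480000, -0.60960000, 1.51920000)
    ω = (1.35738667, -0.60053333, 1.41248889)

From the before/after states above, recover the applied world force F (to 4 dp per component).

F = (-3.6000, -0.3000, 0.6000)

velocity change Δv = (-0.11520000, -0.00960000, 0.01920000)
m·(v₁−v₀)/dt = (-3.6000, -0.3000, 0.6000)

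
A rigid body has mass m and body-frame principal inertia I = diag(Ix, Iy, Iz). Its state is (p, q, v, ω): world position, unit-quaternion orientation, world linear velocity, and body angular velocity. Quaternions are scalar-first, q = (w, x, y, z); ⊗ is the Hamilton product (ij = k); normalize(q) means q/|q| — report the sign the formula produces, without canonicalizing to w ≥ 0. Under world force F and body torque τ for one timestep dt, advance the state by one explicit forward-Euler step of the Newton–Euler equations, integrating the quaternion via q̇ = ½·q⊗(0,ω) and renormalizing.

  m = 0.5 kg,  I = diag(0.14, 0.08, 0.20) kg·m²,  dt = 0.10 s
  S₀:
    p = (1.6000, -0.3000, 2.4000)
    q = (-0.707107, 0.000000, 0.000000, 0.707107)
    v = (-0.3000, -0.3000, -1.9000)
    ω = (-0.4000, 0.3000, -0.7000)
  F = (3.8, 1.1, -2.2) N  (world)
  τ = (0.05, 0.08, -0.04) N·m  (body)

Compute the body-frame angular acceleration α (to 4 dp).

precession coupling ω×(Iω) = (-0.0252, -0.0168, 0.0072)
(τ − ω×Iω)/I = (0.5371, 1.2100, -0.2360)

α = (0.5371, 1.2100, -0.2360)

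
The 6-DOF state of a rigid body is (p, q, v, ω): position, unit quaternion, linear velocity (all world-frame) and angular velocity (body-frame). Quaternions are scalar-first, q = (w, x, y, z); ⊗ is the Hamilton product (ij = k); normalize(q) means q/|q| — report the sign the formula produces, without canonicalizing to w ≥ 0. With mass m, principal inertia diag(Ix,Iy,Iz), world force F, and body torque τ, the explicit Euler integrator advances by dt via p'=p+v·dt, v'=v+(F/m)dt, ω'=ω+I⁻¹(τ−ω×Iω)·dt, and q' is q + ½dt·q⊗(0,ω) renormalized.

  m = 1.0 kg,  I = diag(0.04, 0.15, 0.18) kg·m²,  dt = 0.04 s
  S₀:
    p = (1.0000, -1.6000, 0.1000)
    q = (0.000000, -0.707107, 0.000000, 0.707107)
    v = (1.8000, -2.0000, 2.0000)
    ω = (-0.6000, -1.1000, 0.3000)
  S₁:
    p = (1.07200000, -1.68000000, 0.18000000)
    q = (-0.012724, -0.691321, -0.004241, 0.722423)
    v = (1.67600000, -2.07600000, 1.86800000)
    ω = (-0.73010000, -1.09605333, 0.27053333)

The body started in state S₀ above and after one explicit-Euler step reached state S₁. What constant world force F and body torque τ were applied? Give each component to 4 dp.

F = (-3.1000, -1.9000, -3.3000)
τ = (-0.1400, 0.0400, -0.0600)

velocity change Δv = (-0.12400000, -0.07600000, -0.13200000)
F = m·Δv/dt = (-3.1000, -1.9000, -3.3000)
ω₁ − ω₀ = (-0.13010000, 0.00394667, -0.02946667)
precession coupling = (-0.0099, 0.0252, 0.0726)
I·α + gyro = (-0.1400, 0.0400, -0.0600)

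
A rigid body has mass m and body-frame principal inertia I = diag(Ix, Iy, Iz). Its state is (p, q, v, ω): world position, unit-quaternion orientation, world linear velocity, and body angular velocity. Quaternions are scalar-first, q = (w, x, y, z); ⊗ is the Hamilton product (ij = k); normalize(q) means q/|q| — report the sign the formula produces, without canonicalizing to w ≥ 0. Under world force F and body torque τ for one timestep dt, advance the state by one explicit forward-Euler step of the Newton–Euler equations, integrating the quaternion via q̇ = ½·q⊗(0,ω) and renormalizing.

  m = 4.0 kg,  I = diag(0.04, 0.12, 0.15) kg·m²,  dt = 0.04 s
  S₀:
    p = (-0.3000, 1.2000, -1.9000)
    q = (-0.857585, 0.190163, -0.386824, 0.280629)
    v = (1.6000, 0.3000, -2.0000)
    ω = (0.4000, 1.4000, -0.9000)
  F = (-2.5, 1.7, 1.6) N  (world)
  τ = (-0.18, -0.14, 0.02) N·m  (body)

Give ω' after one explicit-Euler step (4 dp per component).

ω' = (0.2578, 1.3401, -0.9066)

α = I⁻¹(τ − ω×Iω) = (-3.5550, -1.4967, -0.1653)
ω + α·dt = (0.2578, 1.3401, -0.9066)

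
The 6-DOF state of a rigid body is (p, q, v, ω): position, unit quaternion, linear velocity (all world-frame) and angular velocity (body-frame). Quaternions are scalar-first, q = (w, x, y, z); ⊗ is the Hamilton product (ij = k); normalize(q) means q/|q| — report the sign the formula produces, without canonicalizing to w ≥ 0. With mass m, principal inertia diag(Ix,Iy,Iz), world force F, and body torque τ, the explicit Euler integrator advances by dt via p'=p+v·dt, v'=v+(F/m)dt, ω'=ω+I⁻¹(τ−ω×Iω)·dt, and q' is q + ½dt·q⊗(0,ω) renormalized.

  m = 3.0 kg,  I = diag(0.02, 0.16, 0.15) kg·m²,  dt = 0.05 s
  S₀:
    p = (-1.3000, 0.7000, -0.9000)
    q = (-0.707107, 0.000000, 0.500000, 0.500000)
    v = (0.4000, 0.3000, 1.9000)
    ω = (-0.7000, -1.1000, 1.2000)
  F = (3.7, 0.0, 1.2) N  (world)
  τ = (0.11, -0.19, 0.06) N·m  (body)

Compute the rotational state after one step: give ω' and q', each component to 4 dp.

gyro term ω×Iω = (0.0132, 0.1092, 0.1078)
α = I⁻¹(τ − ω×Iω) = (4.8400, -1.8700, -0.3187)
ω' = ω + α·dt = (-0.4580, -1.1935, 1.1841)
Hamilton product q⊗(0,ω) = (-0.0500000, 1.6449749, 0.4278177, -0.4985284)
q' = normalize(q + ½dt·q⊗(0,ω)) = (-0.7077, 0.0411, 0.5102, 0.4871)

ω' = (-0.4580, -1.1935, 1.1841)
q' = (-0.7077, 0.0411, 0.5102, 0.4871)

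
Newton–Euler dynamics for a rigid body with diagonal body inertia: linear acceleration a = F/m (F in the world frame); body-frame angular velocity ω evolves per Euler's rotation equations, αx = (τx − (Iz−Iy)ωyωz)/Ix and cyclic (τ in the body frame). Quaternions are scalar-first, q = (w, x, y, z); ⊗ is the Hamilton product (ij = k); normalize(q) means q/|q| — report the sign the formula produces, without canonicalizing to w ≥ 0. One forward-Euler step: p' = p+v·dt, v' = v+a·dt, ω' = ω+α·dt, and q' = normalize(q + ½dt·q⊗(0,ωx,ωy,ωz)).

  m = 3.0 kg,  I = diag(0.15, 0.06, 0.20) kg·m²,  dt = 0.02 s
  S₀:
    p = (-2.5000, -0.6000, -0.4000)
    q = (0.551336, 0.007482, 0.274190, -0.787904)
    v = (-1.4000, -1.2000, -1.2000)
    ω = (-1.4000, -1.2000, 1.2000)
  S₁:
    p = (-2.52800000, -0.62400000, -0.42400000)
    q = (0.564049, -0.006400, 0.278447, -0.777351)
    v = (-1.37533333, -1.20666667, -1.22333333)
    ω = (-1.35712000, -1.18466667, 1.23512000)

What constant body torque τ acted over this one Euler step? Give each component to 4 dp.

ω₁ − ω₀ = (0.04288000, 0.01533333, 0.03512000)
ω₀×(Iω₀) = (-0.2016, 0.0840, -0.1512)
τ = I·(Δω/dt) + ω₀×(Iω₀) = (0.1200, 0.1300, 0.2000)

τ = (0.1200, 0.1300, 0.2000)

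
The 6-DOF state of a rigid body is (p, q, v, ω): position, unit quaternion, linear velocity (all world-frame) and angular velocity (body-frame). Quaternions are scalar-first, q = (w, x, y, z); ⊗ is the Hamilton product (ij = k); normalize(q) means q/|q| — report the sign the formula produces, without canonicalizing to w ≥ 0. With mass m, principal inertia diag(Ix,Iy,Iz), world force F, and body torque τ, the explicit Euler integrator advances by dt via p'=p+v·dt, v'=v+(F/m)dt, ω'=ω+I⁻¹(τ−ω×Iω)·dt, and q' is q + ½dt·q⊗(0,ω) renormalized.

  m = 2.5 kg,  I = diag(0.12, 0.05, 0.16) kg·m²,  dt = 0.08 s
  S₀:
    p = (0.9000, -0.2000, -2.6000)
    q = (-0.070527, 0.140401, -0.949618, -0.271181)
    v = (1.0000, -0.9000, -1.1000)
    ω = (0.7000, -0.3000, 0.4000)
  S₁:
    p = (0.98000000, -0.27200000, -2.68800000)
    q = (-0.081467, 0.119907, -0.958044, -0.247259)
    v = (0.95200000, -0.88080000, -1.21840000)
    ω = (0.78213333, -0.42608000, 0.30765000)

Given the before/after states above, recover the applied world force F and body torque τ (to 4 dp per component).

F = (-1.5000, 0.6000, -3.7000)
τ = (0.1100, -0.0900, -0.1700)

velocity change Δv = (-0.04800000, 0.01920000, -0.11840000)
applied force F = (-1.5000, 0.6000, -3.7000)
Δω = ω₁−ω₀ = (0.08213333, -0.12608000, -0.09235000)
applied torque τ = (0.1100, -0.0900, -0.1700)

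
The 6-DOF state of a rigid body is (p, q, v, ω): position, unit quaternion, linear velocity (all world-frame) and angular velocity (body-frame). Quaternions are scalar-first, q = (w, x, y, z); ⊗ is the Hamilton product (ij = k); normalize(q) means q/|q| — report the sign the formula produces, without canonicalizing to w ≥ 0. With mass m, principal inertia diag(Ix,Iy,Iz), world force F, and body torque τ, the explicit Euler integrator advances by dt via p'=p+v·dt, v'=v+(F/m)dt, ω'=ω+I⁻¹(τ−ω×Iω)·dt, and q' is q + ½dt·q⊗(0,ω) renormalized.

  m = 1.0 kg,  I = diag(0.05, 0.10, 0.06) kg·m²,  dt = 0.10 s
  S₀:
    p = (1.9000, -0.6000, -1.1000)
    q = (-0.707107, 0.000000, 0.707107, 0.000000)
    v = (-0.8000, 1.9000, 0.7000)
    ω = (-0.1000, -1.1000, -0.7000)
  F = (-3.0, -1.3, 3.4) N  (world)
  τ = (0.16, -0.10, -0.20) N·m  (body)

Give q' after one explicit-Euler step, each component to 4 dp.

q' = (-0.6668, -0.0212, 0.7444, 0.0282)

2q̇ = q⊗(0,ω) = (0.7778177, -0.4242642, 0.7778177, 0.5656856)
updated quaternion q' = (-0.6668, -0.0212, 0.7444, 0.0282)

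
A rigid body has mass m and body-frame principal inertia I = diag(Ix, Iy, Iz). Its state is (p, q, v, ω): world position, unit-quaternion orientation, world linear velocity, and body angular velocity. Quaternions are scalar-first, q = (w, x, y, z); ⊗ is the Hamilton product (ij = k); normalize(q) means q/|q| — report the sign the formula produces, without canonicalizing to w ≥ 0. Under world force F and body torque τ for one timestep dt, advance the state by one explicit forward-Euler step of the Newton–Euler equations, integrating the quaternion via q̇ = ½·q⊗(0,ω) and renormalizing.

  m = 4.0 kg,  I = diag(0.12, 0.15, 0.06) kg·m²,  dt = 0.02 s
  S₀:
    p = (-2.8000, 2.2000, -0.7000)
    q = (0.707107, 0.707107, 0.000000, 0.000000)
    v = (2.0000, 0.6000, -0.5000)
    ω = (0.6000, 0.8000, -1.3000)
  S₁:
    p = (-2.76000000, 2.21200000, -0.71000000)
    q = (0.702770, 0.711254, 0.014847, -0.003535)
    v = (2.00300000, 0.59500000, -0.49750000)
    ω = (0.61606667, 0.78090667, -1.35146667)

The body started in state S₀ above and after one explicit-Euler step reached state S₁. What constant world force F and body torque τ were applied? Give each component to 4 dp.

v₁ − v₀ = (0.00300000, -0.00500000, 0.00250000)
F = m·Δv/dt = (0.6000, -1.0000, 0.5000)
ω₁ − ω₀ = (0.01606667, -0.01909333, -0.05146667)
τ = I·(Δω/dt) + ω₀×(Iω₀) = (0.1900, -0.1900, -0.1400)

F = (0.6000, -1.0000, 0.5000)
τ = (0.1900, -0.1900, -0.1400)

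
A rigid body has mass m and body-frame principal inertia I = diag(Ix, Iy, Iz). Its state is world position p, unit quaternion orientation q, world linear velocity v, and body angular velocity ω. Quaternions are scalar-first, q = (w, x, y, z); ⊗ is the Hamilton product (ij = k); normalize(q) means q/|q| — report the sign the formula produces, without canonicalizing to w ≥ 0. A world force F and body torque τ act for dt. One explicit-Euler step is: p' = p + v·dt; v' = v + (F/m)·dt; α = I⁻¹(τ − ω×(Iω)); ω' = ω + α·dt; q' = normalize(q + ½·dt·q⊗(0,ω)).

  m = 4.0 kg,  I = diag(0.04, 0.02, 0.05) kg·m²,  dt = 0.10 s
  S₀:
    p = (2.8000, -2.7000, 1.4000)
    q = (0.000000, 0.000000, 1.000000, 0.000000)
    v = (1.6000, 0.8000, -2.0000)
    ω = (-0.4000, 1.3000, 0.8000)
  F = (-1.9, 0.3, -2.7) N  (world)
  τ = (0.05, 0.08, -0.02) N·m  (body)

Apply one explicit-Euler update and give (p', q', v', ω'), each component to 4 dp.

gyro term ω×Iω = (0.0312, 0.0032, 0.0104)
(τ − ω×Iω)/I = (0.4700, 3.8400, -0.6080)
new body rate ω' = (-0.3530, 1.6840, 0.7392)
Hamilton product q⊗(0,ω) = (-1.3000000, 0.8000000, 0.0000000, 0.4000000)
q + ½dt·q⊗(0,ω), renormalized = (-0.0648, 0.0399, 0.9969, 0.0199)
p + v·dt = (2.9600, -2.6200, 1.2000)
v + (F/m)dt = (1.5525, 0.8075, -2.0675)

p' = (2.9600, -2.6200, 1.2000)
q' = (-0.0648, 0.0399, 0.9969, 0.0199)
v' = (1.5525, 0.8075, -2.0675)
ω' = (-0.3530, 1.6840, 0.7392)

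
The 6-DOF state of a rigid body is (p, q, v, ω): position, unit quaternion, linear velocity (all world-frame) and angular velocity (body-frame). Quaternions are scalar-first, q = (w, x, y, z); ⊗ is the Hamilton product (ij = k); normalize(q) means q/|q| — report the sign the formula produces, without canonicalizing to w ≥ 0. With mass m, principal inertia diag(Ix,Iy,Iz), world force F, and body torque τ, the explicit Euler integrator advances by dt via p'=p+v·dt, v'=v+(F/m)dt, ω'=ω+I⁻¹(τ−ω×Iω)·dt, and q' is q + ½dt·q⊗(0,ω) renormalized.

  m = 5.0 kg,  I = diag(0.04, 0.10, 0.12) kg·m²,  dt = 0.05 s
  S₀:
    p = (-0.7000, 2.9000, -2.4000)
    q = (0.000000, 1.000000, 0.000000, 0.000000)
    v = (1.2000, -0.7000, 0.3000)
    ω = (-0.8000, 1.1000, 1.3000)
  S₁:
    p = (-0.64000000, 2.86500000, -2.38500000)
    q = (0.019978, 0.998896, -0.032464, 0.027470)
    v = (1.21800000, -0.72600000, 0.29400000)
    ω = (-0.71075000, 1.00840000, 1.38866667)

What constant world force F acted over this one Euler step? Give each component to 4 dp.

velocity change Δv = (0.01800000, -0.02600000, -0.00600000)
applied force F = (1.8000, -2.6000, -0.6000)

F = (1.8000, -2.6000, -0.6000)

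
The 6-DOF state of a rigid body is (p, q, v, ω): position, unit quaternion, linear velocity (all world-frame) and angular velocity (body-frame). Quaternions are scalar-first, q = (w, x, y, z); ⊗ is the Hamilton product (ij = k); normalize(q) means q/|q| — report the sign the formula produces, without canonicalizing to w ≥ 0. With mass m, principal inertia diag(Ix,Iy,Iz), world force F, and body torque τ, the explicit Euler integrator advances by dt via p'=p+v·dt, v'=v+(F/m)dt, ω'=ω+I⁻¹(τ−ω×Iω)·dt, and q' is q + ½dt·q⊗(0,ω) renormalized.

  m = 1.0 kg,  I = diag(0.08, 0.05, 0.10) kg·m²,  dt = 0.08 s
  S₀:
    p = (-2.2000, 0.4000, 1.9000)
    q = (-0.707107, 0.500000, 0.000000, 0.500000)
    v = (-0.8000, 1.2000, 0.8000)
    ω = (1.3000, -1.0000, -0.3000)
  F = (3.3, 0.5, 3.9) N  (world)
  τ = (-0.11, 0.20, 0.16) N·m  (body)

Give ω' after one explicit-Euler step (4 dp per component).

precession coupling ω×(Iω) = (0.0150, 0.0078, 0.0390)
α = I⁻¹(τ − ω×Iω) = (-1.5625, 3.8440, 1.2100)
ω + α·dt = (1.1750, -0.6925, -0.2032)

ω' = (1.1750, -0.6925, -0.2032)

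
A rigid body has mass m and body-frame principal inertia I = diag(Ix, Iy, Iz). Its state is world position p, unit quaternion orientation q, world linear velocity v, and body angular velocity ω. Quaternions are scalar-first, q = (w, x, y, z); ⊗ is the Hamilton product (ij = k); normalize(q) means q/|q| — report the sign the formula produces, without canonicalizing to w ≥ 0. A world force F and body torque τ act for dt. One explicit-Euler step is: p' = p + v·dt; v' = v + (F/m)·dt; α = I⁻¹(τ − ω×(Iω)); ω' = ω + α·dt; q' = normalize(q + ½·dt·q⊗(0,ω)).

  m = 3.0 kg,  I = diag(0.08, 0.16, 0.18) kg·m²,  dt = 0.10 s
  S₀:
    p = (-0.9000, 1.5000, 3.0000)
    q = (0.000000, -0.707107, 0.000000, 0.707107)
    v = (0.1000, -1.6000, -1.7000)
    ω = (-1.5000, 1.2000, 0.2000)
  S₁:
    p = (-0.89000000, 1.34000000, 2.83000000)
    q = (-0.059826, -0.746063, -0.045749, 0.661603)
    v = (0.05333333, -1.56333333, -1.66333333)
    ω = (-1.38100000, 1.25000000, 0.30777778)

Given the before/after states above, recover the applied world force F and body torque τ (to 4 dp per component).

rate change Δω = (0.11900000, 0.05000000, 0.10777778)
applied torque τ = (0.1000, 0.1100, 0.0500)
velocity change Δv = (-0.04666667, 0.03666667, 0.03666667)
applied force F = (-1.4000, 1.1000, 1.1000)

F = (-1.4000, 1.1000, 1.1000)
τ = (0.1000, 0.1100, 0.0500)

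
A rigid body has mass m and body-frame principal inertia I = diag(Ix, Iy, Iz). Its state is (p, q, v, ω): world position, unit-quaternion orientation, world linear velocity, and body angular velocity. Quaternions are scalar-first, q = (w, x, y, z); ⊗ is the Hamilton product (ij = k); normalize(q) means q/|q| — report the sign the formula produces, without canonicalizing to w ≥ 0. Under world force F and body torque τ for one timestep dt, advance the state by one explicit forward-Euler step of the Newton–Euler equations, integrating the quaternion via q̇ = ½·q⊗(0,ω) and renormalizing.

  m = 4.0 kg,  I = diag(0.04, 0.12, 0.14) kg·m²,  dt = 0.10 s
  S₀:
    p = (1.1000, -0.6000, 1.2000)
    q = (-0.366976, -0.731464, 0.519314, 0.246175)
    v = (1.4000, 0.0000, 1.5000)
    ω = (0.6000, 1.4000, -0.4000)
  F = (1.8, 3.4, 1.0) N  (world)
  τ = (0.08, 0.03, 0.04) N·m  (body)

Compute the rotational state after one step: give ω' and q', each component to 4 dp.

ω' = (0.8280, 1.4050, -0.4194)
q' = (-0.3753, -0.7677, 0.4849, 0.1862)

angular accel α = (2.2800, 0.0500, -0.1943)
new body rate ω' = (0.8280, 1.4050, -0.4194)
2q̇ = q⊗(0,ω) = (-0.1896912, -0.7725562, -0.6586470, -1.1888476)
q + ½dt·q⊗(0,ω), renormalized = (-0.3753, -0.7677, 0.4849, 0.1862)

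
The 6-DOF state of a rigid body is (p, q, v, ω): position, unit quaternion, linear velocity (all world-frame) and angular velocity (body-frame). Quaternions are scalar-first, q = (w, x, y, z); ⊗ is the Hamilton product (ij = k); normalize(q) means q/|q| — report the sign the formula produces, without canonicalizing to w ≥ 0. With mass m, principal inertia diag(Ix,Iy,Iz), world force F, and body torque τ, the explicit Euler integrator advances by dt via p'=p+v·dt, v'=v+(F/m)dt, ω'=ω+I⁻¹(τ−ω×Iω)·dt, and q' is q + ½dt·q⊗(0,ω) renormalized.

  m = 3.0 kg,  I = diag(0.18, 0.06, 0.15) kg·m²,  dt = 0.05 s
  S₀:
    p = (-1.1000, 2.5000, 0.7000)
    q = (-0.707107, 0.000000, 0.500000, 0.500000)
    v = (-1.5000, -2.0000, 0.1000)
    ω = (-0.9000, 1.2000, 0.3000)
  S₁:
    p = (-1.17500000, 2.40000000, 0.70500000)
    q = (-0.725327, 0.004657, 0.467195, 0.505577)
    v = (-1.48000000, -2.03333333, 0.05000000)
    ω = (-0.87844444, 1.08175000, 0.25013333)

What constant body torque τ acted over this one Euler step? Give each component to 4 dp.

τ = (0.1100, -0.1500, -0.0200)

Δω = ω₁−ω₀ = (0.02155556, -0.11825000, -0.04986667)
applied torque τ = (0.1100, -0.1500, -0.0200)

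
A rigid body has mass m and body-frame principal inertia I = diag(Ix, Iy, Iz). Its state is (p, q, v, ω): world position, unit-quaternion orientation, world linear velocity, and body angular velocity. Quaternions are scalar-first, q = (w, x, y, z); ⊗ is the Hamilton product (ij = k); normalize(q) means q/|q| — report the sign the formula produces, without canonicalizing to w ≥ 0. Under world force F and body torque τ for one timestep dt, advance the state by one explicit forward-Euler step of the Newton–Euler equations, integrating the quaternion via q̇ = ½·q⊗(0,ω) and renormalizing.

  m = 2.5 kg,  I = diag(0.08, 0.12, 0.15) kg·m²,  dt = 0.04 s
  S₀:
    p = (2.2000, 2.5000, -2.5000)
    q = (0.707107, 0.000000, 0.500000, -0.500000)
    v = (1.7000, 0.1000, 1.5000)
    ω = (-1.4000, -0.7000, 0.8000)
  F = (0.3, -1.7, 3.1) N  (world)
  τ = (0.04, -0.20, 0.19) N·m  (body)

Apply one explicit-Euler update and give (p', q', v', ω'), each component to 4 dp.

ω×(Iω) gyroscopic = (-0.0168, 0.0784, 0.0392)
(τ − ω×Iω)/I = (0.7100, -2.3200, 1.0053)
new body rate ω' = (-1.3716, -0.7928, 0.8402)
Hamilton product q⊗(0,ω) = (0.7500000, -0.9399498, 0.2050251, 1.2656856)
updated quaternion q' = (0.7217, -0.0188, 0.5038, -0.4744)
a = (0.1200, -0.6800, 1.2400)
p' = p + v·dt = (2.2680, 2.5040, -2.4400)
v' = v + a·dt = (1.7048, 0.0728, 1.5496)

p' = (2.2680, 2.5040, -2.4400)
q' = (0.7217, -0.0188, 0.5038, -0.4744)
v' = (1.7048, 0.0728, 1.5496)
ω' = (-1.3716, -0.7928, 0.8402)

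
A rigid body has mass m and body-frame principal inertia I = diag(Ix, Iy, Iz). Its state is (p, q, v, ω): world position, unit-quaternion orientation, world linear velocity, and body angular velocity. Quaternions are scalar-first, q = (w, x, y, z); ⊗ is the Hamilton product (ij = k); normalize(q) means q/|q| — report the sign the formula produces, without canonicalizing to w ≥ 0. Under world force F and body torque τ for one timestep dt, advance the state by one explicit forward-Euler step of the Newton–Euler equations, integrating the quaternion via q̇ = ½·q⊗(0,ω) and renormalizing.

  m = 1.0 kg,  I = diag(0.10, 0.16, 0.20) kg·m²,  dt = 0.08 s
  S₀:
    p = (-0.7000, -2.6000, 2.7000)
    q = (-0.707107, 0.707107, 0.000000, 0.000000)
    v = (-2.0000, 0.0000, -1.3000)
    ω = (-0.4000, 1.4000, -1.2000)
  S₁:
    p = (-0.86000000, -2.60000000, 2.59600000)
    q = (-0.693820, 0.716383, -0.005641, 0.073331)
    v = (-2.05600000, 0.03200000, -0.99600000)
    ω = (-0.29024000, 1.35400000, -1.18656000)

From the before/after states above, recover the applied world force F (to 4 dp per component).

F = (-0.7000, 0.4000, 3.8000)

Δv = v₁−v₀ = (-0.05600000, 0.03200000, 0.30400000)
applied force F = (-0.7000, 0.4000, 3.8000)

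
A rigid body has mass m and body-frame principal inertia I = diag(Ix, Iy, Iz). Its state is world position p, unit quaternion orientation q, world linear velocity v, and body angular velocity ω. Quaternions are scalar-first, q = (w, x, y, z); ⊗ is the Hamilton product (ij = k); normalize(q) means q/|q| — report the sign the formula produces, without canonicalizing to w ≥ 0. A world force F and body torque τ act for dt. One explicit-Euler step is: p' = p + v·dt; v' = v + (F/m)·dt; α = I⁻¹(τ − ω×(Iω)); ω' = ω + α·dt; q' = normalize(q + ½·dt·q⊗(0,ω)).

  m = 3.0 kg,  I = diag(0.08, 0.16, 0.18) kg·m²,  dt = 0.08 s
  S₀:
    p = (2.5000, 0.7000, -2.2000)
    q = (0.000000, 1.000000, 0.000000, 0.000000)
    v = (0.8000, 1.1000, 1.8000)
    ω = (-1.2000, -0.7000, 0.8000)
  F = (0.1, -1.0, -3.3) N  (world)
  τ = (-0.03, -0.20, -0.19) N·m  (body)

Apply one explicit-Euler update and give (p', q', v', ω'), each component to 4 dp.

p' = (2.5640, 0.7880, -2.0560)
q' = (0.0479, 0.9980, -0.0319, -0.0279)
v' = (0.8027, 1.0733, 1.7120)
ω' = (-1.2188, -0.8480, 0.6857)

ω×(Iω) gyroscopic = (-0.0112, 0.0960, 0.0672)
(τ − ω×Iω)/I = (-0.2350, -1.8500, -1.4289)
ω' = ω + α·dt = (-1.2188, -0.8480, 0.6857)
q⊗(0,ω) = (1.2000000, 0.0000000, -0.8000000, -0.7000000)
q + ½dt·q⊗(0,ω), renormalized = (0.0479, 0.9980, -0.0319, -0.0279)
p + v·dt = (2.5640, 0.7880, -2.0560)
v' = v + a·dt = (0.8027, 1.0733, 1.7120)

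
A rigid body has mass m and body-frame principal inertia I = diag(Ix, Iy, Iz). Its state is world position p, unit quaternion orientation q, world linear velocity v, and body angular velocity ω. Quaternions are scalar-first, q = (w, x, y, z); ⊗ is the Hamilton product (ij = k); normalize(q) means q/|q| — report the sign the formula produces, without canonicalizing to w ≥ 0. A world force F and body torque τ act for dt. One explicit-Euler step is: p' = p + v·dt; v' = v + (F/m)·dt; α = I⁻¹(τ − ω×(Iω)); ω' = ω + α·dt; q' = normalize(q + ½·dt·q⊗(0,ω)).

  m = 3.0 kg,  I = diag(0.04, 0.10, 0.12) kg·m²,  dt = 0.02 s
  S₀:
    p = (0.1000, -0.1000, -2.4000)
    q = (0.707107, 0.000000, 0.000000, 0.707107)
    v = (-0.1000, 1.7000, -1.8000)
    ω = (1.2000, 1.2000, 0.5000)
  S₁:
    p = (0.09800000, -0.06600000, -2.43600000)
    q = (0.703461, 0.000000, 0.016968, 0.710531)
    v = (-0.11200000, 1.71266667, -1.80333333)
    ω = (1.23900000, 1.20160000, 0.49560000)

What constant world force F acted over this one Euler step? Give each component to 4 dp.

v₁ − v₀ = (-0.01200000, 0.01266667, -0.00333333)
applied force F = (-1.8000, 1.9000, -0.5000)

F = (-1.8000, 1.9000, -0.5000)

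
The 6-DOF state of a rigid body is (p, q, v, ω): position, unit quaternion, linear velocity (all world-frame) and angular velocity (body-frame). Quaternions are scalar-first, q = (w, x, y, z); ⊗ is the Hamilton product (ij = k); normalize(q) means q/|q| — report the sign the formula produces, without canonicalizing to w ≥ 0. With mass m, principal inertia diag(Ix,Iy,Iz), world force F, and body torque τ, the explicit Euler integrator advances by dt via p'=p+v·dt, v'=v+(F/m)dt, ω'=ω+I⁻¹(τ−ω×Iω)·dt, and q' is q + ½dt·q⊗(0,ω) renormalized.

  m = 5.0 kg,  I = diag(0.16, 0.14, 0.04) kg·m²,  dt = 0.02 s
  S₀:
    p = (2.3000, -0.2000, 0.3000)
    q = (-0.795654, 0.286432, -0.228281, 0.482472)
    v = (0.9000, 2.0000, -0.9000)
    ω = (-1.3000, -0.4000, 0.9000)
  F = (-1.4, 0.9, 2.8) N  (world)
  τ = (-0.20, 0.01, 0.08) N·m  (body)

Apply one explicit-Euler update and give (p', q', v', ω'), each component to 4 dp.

p' = (2.3180, -0.1600, 0.2820)
q' = (-0.7971, 0.2966, -0.2339, 0.4711)
v' = (0.8944, 2.0036, -0.8888)
ω' = (-1.3295, -0.3785, 0.9452)

a = (-0.2800, 0.1800, 0.5600)
new position p' = (2.3180, -0.1600, 0.2820)
v + (F/m)dt = (0.8944, 2.0036, -0.8888)
(τ − ω×Iω)/I = (-1.4750, 1.0743, 2.2600)
ω' = ω + α·dt = (-1.3295, -0.3785, 0.9452)
Hamilton product q⊗(0,ω) = (-0.1531756, 1.0218861, -0.5667408, -1.1274267)
q + ½dt·q⊗(0,ω), renormalized = (-0.7971, 0.2966, -0.2339, 0.4711)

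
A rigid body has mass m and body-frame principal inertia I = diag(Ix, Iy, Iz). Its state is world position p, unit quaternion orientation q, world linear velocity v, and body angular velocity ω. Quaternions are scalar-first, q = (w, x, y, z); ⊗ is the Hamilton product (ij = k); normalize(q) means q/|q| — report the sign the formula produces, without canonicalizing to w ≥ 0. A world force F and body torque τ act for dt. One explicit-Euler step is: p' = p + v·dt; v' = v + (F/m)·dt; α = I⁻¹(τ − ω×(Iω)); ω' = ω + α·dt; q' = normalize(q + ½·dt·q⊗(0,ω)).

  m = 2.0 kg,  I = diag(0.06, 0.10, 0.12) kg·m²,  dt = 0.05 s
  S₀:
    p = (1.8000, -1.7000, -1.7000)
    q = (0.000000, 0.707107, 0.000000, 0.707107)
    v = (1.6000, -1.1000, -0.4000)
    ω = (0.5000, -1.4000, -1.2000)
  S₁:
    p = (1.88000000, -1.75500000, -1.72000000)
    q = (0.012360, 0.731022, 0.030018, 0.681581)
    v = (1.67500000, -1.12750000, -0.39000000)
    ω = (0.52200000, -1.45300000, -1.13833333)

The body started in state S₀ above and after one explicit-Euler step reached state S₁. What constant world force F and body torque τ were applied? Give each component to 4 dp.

F = (3.0000, -1.1000, 0.4000)
τ = (0.0600, -0.0700, 0.1200)

ω₁ − ω₀ = (0.02200000, -0.05300000, 0.06166667)
gyro term ω₀×Iω₀ = (0.0336, 0.0360, -0.0280)
applied torque τ = (0.0600, -0.0700, 0.1200)
velocity change Δv = (0.07500000, -0.02750000, 0.01000000)
F = m·Δv/dt = (3.0000, -1.1000, 0.4000)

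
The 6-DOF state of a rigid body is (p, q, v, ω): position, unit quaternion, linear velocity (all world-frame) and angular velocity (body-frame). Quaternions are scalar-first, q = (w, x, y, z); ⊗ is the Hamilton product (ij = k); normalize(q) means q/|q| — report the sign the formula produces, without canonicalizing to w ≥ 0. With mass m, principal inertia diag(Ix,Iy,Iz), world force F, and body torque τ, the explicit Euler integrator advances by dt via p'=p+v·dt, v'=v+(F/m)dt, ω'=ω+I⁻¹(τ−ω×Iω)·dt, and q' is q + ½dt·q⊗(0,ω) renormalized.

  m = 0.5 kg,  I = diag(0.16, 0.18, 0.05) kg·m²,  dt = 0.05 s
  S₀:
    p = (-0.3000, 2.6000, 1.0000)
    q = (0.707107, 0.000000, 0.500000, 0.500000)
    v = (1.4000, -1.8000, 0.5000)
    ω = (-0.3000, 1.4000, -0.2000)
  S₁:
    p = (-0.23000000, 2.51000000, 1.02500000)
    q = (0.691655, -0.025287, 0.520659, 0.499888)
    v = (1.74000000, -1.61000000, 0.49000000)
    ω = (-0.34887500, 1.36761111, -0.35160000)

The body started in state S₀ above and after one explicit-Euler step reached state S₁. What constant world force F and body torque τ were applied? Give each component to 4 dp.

F = (3.4000, 1.9000, -0.1000)
τ = (-0.1200, -0.1100, -0.1600)

v₁ − v₀ = (0.34000000, 0.19000000, -0.01000000)
applied force F = (3.4000, 1.9000, -0.1000)
ω₁ − ω₀ = (-0.04887500, -0.03238889, -0.15160000)
I·α + gyro = (-0.1200, -0.1100, -0.1600)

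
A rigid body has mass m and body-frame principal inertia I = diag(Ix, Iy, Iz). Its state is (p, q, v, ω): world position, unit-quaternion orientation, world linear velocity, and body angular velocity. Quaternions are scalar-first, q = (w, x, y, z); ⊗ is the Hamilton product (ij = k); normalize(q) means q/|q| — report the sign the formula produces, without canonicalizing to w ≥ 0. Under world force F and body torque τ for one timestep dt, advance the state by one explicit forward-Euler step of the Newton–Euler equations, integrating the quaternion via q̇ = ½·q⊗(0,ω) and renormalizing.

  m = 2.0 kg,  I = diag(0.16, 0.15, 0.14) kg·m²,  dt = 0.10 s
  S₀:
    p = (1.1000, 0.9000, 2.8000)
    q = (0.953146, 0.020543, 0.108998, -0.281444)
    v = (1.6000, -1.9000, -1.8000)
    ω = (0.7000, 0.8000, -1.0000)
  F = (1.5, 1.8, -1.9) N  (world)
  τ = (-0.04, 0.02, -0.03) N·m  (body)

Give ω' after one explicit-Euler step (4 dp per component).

ω' = (0.6700, 0.8227, -1.0174)

gyro term ω×Iω = (0.0080, -0.0140, -0.0056)
angular accel α = (-0.3000, 0.2267, -0.1743)
ω' = ω + α·dt = (0.6700, 0.8227, -1.0174)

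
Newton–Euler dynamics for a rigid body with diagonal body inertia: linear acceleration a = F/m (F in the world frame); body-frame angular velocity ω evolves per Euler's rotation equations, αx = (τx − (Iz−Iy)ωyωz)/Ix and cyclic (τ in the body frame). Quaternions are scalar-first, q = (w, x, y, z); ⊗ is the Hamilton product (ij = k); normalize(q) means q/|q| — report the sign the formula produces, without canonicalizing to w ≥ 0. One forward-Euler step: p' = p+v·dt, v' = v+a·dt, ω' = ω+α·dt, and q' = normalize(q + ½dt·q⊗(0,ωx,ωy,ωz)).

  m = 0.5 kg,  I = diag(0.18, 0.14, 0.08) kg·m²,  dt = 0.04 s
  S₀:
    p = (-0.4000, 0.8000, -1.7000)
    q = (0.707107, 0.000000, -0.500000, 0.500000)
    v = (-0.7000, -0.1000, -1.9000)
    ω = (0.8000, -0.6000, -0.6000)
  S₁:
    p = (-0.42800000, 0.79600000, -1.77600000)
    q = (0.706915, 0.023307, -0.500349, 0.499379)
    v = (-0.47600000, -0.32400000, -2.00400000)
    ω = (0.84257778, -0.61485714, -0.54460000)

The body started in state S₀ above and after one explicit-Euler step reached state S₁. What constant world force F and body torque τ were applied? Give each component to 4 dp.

velocity change Δv = (0.22400000, -0.22400000, -0.10400000)
m·(v₁−v₀)/dt = (2.8000, -2.8000, -1.3000)
rate change Δω = (0.04257778, -0.01485714, 0.05540000)
applied torque τ = (0.1700, -0.1000, 0.1300)

F = (2.8000, -2.8000, -1.3000)
τ = (0.1700, -0.1000, 0.1300)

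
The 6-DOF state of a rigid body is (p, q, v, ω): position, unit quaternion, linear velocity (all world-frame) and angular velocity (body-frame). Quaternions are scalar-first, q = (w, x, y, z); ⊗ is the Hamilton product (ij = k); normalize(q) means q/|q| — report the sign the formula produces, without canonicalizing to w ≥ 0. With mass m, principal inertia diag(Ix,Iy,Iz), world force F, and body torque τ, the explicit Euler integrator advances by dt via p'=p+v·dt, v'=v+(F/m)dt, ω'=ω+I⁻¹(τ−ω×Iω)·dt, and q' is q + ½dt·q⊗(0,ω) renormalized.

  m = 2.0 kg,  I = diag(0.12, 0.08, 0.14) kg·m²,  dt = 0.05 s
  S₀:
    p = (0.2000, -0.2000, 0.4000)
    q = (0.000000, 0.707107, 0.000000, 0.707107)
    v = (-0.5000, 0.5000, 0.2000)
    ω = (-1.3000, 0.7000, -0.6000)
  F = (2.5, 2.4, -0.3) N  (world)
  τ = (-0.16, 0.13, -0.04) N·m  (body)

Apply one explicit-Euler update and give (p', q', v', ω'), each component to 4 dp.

p' = (0.1750, -0.1750, 0.4100)
q' = (0.0336, 0.6942, -0.0124, 0.7189)
v' = (-0.4375, 0.5600, 0.1925)
ω' = (-1.3562, 0.7910, -0.6273)

p' = p + v·dt = (0.1750, -0.1750, 0.4100)
v + (F/m)dt = (-0.4375, 0.5600, 0.1925)
α = I⁻¹(τ − ω×Iω) = (-1.1233, 1.8200, -0.5457)
new body rate ω' = (-1.3562, 0.7910, -0.6273)
Hamilton product q⊗(0,ω) = (1.3435033, -0.4949749, -0.4949749, 0.4949749)
q + ½dt·q⊗(0,ω), renormalized = (0.0336, 0.6942, -0.0124, 0.7189)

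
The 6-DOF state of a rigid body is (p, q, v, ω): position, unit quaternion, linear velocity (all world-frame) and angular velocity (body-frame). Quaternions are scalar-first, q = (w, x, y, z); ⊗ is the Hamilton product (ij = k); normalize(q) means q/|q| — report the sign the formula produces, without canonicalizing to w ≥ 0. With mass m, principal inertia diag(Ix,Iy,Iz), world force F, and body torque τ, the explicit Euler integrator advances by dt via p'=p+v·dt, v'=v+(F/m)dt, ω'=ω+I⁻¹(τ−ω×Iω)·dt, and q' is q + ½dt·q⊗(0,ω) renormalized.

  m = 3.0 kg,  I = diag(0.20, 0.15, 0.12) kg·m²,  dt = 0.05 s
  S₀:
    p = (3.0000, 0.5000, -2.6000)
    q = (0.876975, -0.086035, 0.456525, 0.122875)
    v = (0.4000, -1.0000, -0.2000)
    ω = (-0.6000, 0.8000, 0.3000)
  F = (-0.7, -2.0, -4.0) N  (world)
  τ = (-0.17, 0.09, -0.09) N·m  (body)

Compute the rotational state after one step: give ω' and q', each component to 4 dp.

α = I⁻¹(τ − ω×Iω) = (-0.8140, 0.6960, -0.9500)
ω' = ω + α·dt = (-0.6407, 0.8348, 0.2525)
2q̇ = q⊗(0,ω) = (-0.4537035, -0.4875275, 0.6536655, 0.4681795)
q + ½dt·q⊗(0,ω), renormalized = (0.8653, -0.0982, 0.4727, 0.1345)

ω' = (-0.6407, 0.8348, 0.2525)
q' = (0.8653, -0.0982, 0.4727, 0.1345)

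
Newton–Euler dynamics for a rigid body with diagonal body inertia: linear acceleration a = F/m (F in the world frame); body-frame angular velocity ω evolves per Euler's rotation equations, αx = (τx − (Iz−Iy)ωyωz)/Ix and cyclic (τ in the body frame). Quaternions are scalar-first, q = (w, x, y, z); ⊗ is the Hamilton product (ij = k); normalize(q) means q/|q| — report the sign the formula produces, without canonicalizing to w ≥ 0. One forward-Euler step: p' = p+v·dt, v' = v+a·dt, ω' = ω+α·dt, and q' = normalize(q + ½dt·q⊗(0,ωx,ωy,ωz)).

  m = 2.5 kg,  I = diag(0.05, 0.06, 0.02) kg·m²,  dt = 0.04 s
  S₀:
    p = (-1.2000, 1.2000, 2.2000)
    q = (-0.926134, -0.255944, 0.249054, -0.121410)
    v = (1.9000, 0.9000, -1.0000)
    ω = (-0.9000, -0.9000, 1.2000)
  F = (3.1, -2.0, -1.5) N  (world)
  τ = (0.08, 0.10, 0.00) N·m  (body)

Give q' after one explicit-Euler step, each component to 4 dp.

Hamilton product q⊗(0,ω) = (0.1394910, 1.0231164, 1.2499224, -0.6568626)
q + ½dt·q⊗(0,ω), renormalized = (-0.9228, -0.2353, 0.2739, -0.1345)

q' = (-0.9228, -0.2353, 0.2739, -0.1345)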